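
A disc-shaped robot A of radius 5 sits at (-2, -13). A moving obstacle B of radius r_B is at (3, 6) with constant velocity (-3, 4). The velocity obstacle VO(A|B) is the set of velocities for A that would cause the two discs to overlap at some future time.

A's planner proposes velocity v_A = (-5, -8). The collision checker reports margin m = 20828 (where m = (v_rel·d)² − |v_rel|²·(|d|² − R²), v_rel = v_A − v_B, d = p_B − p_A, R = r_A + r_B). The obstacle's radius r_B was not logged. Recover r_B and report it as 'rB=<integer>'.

m = 20828
d = (5, 19);  v_rel = (-2, -12),  |v_rel|² = 148
v_rel×d = (-2)·(19) − (-12)·(5) = 22
since m = R²·148 − 22²:  R² = (484 + 20828) / 148 = 144
R = √144 = 12  ⇒  r_B = 12 − 5 = 7

rB=7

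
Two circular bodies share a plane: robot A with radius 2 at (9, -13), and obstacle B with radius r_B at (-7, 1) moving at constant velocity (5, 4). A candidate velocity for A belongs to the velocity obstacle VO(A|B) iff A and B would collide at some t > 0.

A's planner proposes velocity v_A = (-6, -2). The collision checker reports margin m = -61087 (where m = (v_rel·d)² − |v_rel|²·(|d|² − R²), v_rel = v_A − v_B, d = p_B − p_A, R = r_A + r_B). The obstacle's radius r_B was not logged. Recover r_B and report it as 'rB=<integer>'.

m = -61087
d = (-16, 14);  v_rel = (-11, -6),  |v_rel|² = 157
v_rel×d = (-11)·(14) − (-6)·(-16) = -250
since m = R²·157 − (-250)²:  R² = (62500 + -61087) / 157 = 9
R = √9 = 3  ⇒  r_B = 3 − 2 = 1

rB=1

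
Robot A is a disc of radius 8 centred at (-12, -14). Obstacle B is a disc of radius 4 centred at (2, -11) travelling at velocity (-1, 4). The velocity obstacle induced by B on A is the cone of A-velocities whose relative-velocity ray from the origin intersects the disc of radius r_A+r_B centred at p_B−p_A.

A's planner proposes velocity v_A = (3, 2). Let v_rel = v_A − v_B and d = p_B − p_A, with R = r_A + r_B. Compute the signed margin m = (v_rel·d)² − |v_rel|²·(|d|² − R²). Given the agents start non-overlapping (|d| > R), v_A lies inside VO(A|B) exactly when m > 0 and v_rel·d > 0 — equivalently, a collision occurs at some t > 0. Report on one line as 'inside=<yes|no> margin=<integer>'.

d = (14, 3),  |d|² = 205;  R = 8+4 = 12,  c = 205−12² = 61
v_rel = (4, -2),  |v_rel|² = 20;  v_rel·d = (4)·(14) + (-2)·(3) = 50
20·t² − 100·t + 61 = 0  ⇒  m = 50² − 20·61 = 1280
m = 1280 > 0,  v_rel·d = 50 > 0  ⇒  inside

inside=yes margin=1280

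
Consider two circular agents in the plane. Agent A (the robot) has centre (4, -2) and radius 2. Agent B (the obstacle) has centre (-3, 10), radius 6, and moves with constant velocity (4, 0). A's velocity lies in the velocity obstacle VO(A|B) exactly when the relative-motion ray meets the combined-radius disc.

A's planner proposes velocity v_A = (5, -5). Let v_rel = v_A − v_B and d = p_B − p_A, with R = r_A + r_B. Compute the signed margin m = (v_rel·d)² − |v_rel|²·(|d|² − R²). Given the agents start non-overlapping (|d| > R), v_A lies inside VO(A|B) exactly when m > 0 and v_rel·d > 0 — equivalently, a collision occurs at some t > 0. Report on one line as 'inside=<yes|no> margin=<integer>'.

d = (-7, 12),  |d|² = 193;  R = 2+6 = 8,  c = 193−8² = 129
v_rel = (1, -5),  |v_rel|² = 26;  v_rel·d = (1)·(-7) + (-5)·(12) = -67
26·t² + 134·t + 129 = 0  ⇒  m = (-67)² − 26·129 = 1135
m = 1135 > 0,  v_rel·d = -67 < 0  ⇒  outside

inside=no margin=1135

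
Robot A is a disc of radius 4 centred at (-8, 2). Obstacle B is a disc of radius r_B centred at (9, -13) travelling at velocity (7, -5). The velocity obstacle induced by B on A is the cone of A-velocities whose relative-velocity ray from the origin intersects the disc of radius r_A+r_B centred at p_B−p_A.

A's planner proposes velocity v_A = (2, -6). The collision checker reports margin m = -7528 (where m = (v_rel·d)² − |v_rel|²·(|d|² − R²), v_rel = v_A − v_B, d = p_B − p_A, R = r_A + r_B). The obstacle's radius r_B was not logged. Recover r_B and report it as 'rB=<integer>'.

m = -7528
d = (17, -15);  v_rel = (-5, -1),  |v_rel|² = 26
v_rel×d = (-5)·(-15) − (-1)·(17) = 92
since m = R²·26 − 92²:  R² = (8464 + -7528) / 26 = 36
R = √36 = 6  ⇒  r_B = 6 − 4 = 2

rB=2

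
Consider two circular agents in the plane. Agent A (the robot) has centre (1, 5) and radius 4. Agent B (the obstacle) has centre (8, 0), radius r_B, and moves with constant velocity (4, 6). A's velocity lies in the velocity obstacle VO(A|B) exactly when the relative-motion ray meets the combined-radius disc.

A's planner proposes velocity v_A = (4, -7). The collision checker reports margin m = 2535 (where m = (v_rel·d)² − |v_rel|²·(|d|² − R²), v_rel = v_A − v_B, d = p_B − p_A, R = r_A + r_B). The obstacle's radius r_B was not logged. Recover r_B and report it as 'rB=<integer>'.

m = 2535
d = (7, -5);  v_rel = (0, -13),  |v_rel|² = 169
v_rel×d = (0)·(-5) − (-13)·(7) = 91
since m = R²·169 − 91²:  R² = (8281 + 2535) / 169 = 64
R = √64 = 8  ⇒  r_B = 8 − 4 = 4

rB=4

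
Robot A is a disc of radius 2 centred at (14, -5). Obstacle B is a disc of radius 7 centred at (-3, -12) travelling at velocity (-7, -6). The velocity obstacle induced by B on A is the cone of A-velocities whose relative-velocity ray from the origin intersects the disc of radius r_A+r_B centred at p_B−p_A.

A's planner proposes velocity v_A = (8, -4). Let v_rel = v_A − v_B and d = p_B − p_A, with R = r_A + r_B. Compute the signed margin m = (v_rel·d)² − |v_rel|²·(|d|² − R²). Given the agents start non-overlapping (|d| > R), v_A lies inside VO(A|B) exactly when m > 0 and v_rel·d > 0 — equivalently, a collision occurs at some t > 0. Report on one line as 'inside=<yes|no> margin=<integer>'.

d = (-17, -7),  |d|² = 338;  R = 2+7 = 9,  c = 338−9² = 257
v_rel = (15, 2),  |v_rel|² = 229;  v_rel·d = (15)·(-17) + (2)·(-7) = -269
229·t² + 538·t + 257 = 0  ⇒  m = (-269)² − 229·257 = 13508
m = 13508 > 0,  v_rel·d = -269 < 0  ⇒  outside

inside=no margin=13508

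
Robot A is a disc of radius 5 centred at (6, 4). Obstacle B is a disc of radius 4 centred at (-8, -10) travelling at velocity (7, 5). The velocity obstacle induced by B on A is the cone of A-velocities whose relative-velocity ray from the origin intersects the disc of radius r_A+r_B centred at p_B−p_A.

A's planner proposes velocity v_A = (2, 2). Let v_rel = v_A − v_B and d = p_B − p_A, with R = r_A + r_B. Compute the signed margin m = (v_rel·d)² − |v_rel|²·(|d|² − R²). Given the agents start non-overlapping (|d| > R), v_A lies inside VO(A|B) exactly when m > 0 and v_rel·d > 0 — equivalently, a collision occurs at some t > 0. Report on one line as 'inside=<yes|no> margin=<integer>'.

d = (-14, -14),  |d|² = 392;  R = 5+4 = 9,  c = 392−9² = 311
v_rel = (-5, -3),  |v_rel|² = 34;  v_rel·d = (-5)·(-14) + (-3)·(-14) = 112
34·t² − 224·t + 311 = 0  ⇒  m = 112² − 34·311 = 1970
m = 1970 > 0,  v_rel·d = 112 > 0  ⇒  inside

inside=yes margin=1970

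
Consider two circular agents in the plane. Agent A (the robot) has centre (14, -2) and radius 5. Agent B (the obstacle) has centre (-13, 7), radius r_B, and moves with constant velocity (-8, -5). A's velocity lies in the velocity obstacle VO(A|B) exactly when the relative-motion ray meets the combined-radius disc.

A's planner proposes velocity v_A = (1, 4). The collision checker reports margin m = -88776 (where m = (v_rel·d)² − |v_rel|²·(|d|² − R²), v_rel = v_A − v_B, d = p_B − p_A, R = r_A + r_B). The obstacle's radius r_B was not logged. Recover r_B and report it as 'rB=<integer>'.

m = -88776
d = (-27, 9);  v_rel = (9, 9),  |v_rel|² = 162
v_rel×d = (9)·(9) − (9)·(-27) = 324
since m = R²·162 − 324²:  R² = (104976 + -88776) / 162 = 100
R = √100 = 10  ⇒  r_B = 10 − 5 = 5

rB=5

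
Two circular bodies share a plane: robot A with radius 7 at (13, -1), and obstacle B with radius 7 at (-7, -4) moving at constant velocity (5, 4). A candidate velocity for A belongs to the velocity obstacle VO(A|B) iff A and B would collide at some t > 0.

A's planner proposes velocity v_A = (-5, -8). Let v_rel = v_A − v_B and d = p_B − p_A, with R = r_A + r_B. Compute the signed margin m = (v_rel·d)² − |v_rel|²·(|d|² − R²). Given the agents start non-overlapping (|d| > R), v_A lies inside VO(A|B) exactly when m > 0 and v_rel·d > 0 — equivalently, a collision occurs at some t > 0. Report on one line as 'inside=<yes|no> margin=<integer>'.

d = (-20, -3),  |d|² = 409;  R = 7+7 = 14,  c = 409−14² = 213
v_rel = (-10, -12),  |v_rel|² = 244;  v_rel·d = (-10)·(-20) + (-12)·(-3) = 236
244·t² − 472·t + 213 = 0  ⇒  m = 236² − 244·213 = 3724
m = 3724 > 0,  v_rel·d = 236 > 0  ⇒  inside

inside=yes margin=3724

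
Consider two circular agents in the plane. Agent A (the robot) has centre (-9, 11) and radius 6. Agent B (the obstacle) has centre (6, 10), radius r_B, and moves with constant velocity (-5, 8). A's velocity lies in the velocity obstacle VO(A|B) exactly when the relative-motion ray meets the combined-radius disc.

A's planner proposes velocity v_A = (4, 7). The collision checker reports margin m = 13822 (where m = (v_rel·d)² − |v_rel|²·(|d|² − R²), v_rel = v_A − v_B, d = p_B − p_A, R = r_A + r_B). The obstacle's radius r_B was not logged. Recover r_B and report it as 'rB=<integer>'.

m = 13822
d = (15, -1);  v_rel = (9, -1),  |v_rel|² = 82
v_rel×d = (9)·(-1) − (-1)·(15) = 6
since m = R²·82 − 6²:  R² = (36 + 13822) / 82 = 169
R = √169 = 13  ⇒  r_B = 13 − 6 = 7

rB=7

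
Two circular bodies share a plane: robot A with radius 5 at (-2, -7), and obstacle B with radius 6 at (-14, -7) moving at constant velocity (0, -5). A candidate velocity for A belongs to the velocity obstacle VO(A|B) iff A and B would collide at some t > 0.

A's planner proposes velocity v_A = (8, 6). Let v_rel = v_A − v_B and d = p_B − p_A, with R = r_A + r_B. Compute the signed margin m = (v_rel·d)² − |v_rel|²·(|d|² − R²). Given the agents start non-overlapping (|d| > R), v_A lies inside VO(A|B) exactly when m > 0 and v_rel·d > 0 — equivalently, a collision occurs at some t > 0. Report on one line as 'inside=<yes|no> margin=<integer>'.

d = (-12, 0),  |d|² = 144;  R = 5+6 = 11,  c = 144−11² = 23
v_rel = (8, 11),  |v_rel|² = 185;  v_rel·d = (8)·(-12) + (11)·(0) = -96
185·t² + 192·t + 23 = 0  ⇒  m = (-96)² − 185·23 = 4961
m = 4961 > 0,  v_rel·d = -96 < 0  ⇒  outside

inside=no margin=4961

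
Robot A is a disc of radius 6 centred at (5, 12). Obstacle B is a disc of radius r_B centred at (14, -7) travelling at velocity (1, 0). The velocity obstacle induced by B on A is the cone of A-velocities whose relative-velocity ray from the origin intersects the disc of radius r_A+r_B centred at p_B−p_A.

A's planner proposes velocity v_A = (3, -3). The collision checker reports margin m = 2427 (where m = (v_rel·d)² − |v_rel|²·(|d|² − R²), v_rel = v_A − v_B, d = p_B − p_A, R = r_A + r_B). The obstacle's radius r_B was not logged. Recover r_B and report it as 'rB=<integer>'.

m = 2427
d = (9, -19);  v_rel = (2, -3),  |v_rel|² = 13
v_rel×d = (2)·(-19) − (-3)·(9) = -11
since m = R²·13 − (-11)²:  R² = (121 + 2427) / 13 = 196
R = √196 = 14  ⇒  r_B = 14 − 6 = 8

rB=8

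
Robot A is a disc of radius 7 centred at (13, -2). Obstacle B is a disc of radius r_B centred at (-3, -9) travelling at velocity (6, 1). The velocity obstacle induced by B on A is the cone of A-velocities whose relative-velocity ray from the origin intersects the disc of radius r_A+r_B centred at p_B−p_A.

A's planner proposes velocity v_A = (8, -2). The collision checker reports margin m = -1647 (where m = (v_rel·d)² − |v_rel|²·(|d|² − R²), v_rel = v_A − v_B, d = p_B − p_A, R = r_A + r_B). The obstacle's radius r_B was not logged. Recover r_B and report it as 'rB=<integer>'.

m = -1647
d = (-16, -7);  v_rel = (2, -3),  |v_rel|² = 13
v_rel×d = (2)·(-7) − (-3)·(-16) = -62
since m = R²·13 − (-62)²:  R² = (3844 + -1647) / 13 = 169
R = √169 = 13  ⇒  r_B = 13 − 7 = 6

rB=6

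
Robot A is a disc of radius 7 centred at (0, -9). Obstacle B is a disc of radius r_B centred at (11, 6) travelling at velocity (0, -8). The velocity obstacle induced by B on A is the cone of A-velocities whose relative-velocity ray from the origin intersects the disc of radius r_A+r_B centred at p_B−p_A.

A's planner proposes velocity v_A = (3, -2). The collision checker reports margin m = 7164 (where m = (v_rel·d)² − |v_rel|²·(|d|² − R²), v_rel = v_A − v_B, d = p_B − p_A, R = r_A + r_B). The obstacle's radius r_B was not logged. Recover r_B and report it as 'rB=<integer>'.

m = 7164
d = (11, 15);  v_rel = (3, 6),  |v_rel|² = 45
v_rel×d = (3)·(15) − (6)·(11) = -21
since m = R²·45 − (-21)²:  R² = (441 + 7164) / 45 = 169
R = √169 = 13  ⇒  r_B = 13 − 7 = 6

rB=6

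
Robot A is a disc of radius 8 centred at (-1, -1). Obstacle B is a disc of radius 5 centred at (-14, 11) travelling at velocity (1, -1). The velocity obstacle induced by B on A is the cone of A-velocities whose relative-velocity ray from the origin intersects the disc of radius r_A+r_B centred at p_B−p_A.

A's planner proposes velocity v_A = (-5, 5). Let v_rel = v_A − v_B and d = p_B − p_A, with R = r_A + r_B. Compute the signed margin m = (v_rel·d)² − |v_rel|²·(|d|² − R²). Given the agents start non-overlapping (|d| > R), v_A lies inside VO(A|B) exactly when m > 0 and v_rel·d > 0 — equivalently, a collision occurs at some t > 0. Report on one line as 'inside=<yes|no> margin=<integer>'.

d = (-13, 12),  |d|² = 313;  R = 8+5 = 13,  c = 313−13² = 144
v_rel = (-6, 6),  |v_rel|² = 72;  v_rel·d = (-6)·(-13) + (6)·(12) = 150
72·t² − 300·t + 144 = 0  ⇒  m = 150² − 72·144 = 12132
m = 12132 > 0,  v_rel·d = 150 > 0  ⇒  inside

inside=yes margin=12132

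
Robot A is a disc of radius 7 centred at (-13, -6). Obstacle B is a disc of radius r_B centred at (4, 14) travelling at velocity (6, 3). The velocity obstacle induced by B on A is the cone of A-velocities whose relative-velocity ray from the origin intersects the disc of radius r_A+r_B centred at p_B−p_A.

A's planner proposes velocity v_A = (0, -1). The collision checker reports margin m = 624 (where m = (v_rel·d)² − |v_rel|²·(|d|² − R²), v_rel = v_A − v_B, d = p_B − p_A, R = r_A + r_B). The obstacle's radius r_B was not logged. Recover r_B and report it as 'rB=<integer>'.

m = 624
d = (17, 20);  v_rel = (-6, -4),  |v_rel|² = 52
v_rel×d = (-6)·(20) − (-4)·(17) = -52
since m = R²·52 − (-52)²:  R² = (2704 + 624) / 52 = 64
R = √64 = 8  ⇒  r_B = 8 − 7 = 1

rB=1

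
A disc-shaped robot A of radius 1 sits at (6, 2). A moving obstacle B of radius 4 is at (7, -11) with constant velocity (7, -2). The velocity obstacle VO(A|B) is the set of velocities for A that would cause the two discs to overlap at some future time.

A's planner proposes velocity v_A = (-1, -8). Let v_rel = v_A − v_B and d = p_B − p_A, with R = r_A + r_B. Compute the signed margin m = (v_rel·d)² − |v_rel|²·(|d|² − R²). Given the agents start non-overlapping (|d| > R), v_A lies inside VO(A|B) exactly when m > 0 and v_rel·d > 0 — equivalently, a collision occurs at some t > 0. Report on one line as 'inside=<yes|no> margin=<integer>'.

d = (1, -13),  |d|² = 170;  R = 1+4 = 5,  c = 170−5² = 145
v_rel = (-8, -6),  |v_rel|² = 100;  v_rel·d = (-8)·(1) + (-6)·(-13) = 70
100·t² − 140·t + 145 = 0  ⇒  m = 70² − 100·145 = -9600
m = -9600 < 0,  v_rel·d = 70 > 0  ⇒  outside

inside=no margin=-9600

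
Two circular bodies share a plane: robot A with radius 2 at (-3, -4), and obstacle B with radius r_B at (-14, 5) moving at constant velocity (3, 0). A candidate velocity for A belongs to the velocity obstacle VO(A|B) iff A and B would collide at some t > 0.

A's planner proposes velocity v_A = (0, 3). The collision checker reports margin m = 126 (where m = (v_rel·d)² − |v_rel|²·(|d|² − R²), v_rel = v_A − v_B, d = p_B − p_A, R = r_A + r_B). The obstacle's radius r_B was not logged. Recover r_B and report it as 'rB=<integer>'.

m = 126
d = (-11, 9);  v_rel = (-3, 3),  |v_rel|² = 18
v_rel×d = (-3)·(9) − (3)·(-11) = 6
since m = R²·18 − 6²:  R² = (36 + 126) / 18 = 9
R = √9 = 3  ⇒  r_B = 3 − 2 = 1

rB=1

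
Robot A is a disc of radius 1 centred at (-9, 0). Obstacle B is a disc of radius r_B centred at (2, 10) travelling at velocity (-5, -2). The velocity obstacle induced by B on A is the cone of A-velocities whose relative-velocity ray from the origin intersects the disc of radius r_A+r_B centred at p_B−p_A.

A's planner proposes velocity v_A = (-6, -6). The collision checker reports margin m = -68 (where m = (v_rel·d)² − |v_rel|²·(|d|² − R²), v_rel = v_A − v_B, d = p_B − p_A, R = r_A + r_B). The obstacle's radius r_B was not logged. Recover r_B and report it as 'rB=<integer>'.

m = -68
d = (11, 10);  v_rel = (-1, -4),  |v_rel|² = 17
v_rel×d = (-1)·(10) − (-4)·(11) = 34
since m = R²·17 − 34²:  R² = (1156 + -68) / 17 = 64
R = √64 = 8  ⇒  r_B = 8 − 1 = 7

rB=7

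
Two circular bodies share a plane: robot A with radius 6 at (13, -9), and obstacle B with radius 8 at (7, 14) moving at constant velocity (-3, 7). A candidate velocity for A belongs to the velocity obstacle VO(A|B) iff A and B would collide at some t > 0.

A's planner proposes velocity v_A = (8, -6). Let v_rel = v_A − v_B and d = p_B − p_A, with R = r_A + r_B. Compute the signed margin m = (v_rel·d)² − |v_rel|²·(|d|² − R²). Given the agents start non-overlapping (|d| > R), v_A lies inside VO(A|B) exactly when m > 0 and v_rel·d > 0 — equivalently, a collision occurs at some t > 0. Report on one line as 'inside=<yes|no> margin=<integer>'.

d = (-6, 23),  |d|² = 565;  R = 6+8 = 14,  c = 565−14² = 369
v_rel = (11, -13),  |v_rel|² = 290;  v_rel·d = (11)·(-6) + (-13)·(23) = -365
290·t² + 730·t + 369 = 0  ⇒  m = (-365)² − 290·369 = 26215
m = 26215 > 0,  v_rel·d = -365 < 0  ⇒  outside

inside=no margin=26215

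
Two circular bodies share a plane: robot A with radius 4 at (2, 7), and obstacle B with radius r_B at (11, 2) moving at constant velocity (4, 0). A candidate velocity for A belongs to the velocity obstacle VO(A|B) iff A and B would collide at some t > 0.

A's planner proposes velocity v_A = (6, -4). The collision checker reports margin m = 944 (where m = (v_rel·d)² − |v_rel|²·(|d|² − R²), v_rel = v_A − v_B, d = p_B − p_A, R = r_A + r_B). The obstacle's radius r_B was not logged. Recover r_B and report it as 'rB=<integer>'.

m = 944
d = (9, -5);  v_rel = (2, -4),  |v_rel|² = 20
v_rel×d = (2)·(-5) − (-4)·(9) = 26
since m = R²·20 − 26²:  R² = (676 + 944) / 20 = 81
R = √81 = 9  ⇒  r_B = 9 − 4 = 5

rB=5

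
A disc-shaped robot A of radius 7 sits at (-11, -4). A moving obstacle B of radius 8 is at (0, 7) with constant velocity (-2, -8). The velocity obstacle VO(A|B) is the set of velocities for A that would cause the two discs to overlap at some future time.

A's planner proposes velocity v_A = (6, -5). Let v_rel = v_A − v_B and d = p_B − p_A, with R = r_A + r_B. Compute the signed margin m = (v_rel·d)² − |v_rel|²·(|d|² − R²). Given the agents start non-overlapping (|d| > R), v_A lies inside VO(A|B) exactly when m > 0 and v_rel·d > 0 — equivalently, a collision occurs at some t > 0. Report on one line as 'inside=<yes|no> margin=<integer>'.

d = (11, 11),  |d|² = 242;  R = 7+8 = 15,  c = 242−15² = 17
v_rel = (8, 3),  |v_rel|² = 73;  v_rel·d = (8)·(11) + (3)·(11) = 121
73·t² − 242·t + 17 = 0  ⇒  m = 121² − 73·17 = 13400
m = 13400 > 0,  v_rel·d = 121 > 0  ⇒  inside

inside=yes margin=13400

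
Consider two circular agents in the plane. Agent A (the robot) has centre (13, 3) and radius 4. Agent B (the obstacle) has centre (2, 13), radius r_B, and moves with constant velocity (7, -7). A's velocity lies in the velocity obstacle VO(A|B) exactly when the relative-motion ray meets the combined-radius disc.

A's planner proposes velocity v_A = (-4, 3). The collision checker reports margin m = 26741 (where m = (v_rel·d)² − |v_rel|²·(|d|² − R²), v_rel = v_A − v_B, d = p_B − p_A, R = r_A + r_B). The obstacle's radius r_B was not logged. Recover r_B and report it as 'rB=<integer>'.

m = 26741
d = (-11, 10);  v_rel = (-11, 10),  |v_rel|² = 221
v_rel×d = (-11)·(10) − (10)·(-11) = 0
since m = R²·221 − 0²:  R² = (0 + 26741) / 221 = 121
R = √121 = 11  ⇒  r_B = 11 − 4 = 7

rB=7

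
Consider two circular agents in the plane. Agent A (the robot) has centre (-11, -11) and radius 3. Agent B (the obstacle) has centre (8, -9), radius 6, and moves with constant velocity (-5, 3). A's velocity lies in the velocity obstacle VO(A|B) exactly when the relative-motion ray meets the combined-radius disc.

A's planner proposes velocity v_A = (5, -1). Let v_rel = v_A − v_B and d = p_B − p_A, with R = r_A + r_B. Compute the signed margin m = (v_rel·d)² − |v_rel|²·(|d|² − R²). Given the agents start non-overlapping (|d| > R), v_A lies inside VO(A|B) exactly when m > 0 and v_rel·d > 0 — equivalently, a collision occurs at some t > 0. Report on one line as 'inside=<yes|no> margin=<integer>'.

d = (19, 2),  |d|² = 365;  R = 3+6 = 9,  c = 365−9² = 284
v_rel = (10, -4),  |v_rel|² = 116;  v_rel·d = (10)·(19) + (-4)·(2) = 182
116·t² − 364·t + 284 = 0  ⇒  m = 182² − 116·284 = 180
m = 180 > 0,  v_rel·d = 182 > 0  ⇒  inside

inside=yes margin=180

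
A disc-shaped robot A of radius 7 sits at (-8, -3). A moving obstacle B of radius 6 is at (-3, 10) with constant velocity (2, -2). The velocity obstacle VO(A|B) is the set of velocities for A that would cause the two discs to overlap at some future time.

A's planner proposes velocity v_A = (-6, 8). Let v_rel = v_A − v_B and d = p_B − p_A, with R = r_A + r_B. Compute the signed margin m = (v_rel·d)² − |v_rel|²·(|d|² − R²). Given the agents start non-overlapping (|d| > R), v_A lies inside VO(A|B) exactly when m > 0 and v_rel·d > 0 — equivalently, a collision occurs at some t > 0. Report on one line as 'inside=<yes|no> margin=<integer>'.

d = (5, 13),  |d|² = 194;  R = 7+6 = 13,  c = 194−13² = 25
v_rel = (-8, 10),  |v_rel|² = 164;  v_rel·d = (-8)·(5) + (10)·(13) = 90
164·t² − 180·t + 25 = 0  ⇒  m = 90² − 164·25 = 4000
m = 4000 > 0,  v_rel·d = 90 > 0  ⇒  inside

inside=yes margin=4000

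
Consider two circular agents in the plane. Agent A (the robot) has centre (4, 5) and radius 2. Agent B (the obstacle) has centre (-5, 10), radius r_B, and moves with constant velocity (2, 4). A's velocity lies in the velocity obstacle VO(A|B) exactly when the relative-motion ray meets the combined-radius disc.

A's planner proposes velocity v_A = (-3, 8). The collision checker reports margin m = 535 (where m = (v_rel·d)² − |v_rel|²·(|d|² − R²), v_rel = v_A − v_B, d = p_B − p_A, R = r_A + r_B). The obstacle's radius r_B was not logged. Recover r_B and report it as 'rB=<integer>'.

m = 535
d = (-9, 5);  v_rel = (-5, 4),  |v_rel|² = 41
v_rel×d = (-5)·(5) − (4)·(-9) = 11
since m = R²·41 − 11²:  R² = (121 + 535) / 41 = 16
R = √16 = 4  ⇒  r_B = 4 − 2 = 2

rB=2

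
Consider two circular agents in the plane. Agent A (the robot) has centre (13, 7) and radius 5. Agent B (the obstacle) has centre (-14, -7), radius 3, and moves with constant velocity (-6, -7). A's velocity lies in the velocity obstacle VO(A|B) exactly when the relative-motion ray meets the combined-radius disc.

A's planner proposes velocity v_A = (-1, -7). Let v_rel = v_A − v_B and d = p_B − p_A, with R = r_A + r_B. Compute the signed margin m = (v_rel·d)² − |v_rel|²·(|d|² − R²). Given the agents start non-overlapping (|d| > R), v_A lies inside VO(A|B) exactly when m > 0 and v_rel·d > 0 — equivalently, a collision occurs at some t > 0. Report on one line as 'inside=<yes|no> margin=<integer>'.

d = (-27, -14),  |d|² = 925;  R = 5+3 = 8,  c = 925−8² = 861
v_rel = (5, 0),  |v_rel|² = 25;  v_rel·d = (5)·(-27) + (0)·(-14) = -135
25·t² + 270·t + 861 = 0  ⇒  m = (-135)² − 25·861 = -3300
m = -3300 < 0,  v_rel·d = -135 < 0  ⇒  outside

inside=no margin=-3300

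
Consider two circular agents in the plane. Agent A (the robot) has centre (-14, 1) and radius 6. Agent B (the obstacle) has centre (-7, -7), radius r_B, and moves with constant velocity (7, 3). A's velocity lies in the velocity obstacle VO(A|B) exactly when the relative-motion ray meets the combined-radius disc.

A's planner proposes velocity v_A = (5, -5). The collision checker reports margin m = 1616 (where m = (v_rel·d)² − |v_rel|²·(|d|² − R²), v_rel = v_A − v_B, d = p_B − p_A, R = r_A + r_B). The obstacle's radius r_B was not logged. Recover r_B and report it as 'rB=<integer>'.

m = 1616
d = (7, -8);  v_rel = (-2, -8),  |v_rel|² = 68
v_rel×d = (-2)·(-8) − (-8)·(7) = 72
since m = R²·68 − 72²:  R² = (5184 + 1616) / 68 = 100
R = √100 = 10  ⇒  r_B = 10 − 6 = 4

rB=4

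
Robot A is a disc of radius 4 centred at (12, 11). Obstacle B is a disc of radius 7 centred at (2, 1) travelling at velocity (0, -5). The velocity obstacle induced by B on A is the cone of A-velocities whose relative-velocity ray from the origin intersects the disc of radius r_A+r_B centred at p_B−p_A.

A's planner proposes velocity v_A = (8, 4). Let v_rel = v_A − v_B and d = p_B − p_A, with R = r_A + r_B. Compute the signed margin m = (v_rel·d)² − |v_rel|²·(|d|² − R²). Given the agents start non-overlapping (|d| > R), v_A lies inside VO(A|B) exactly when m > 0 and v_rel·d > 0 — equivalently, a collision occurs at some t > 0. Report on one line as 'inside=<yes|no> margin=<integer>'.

d = (-10, -10),  |d|² = 200;  R = 4+7 = 11,  c = 200−11² = 79
v_rel = (8, 9),  |v_rel|² = 145;  v_rel·d = (8)·(-10) + (9)·(-10) = -170
145·t² + 340·t + 79 = 0  ⇒  m = (-170)² − 145·79 = 17445
m = 17445 > 0,  v_rel·d = -170 < 0  ⇒  outside

inside=no margin=17445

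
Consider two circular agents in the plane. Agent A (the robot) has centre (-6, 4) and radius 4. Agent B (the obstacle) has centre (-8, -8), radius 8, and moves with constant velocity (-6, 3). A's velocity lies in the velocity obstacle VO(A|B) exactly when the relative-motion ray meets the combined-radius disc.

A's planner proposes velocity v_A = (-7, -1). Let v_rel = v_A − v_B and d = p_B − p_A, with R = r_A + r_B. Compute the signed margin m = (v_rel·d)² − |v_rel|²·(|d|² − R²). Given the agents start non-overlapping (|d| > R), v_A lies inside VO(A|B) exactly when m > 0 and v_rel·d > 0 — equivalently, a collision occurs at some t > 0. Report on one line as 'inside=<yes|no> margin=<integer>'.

d = (-2, -12),  |d|² = 148;  R = 4+8 = 12,  c = 148−12² = 4
v_rel = (-1, -4),  |v_rel|² = 17;  v_rel·d = (-1)·(-2) + (-4)·(-12) = 50
17·t² − 100·t + 4 = 0  ⇒  m = 50² − 17·4 = 2432
m = 2432 > 0,  v_rel·d = 50 > 0  ⇒  inside

inside=yes margin=2432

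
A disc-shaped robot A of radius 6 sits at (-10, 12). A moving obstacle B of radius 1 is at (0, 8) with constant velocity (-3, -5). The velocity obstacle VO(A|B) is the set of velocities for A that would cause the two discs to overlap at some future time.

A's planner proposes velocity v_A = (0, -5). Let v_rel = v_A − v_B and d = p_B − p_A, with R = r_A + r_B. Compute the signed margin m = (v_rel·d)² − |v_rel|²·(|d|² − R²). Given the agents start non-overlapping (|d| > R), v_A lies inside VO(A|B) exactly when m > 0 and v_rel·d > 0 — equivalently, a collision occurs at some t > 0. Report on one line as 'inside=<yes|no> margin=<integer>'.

d = (10, -4),  |d|² = 116;  R = 6+1 = 7,  c = 116−7² = 67
v_rel = (3, 0),  |v_rel|² = 9;  v_rel·d = (3)·(10) + (0)·(-4) = 30
9·t² − 60·t + 67 = 0  ⇒  m = 30² − 9·67 = 297
m = 297 > 0,  v_rel·d = 30 > 0  ⇒  inside

inside=yes margin=297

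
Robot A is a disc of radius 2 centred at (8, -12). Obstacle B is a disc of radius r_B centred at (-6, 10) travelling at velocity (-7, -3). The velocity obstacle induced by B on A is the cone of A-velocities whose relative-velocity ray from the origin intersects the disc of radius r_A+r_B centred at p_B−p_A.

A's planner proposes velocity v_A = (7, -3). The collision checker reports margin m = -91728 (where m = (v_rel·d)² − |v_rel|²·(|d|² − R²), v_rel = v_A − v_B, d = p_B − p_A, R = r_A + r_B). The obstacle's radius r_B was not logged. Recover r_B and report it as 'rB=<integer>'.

m = -91728
d = (-14, 22);  v_rel = (14, 0),  |v_rel|² = 196
v_rel×d = (14)·(22) − (0)·(-14) = 308
since m = R²·196 − 308²:  R² = (94864 + -91728) / 196 = 16
R = √16 = 4  ⇒  r_B = 4 − 2 = 2

rB=2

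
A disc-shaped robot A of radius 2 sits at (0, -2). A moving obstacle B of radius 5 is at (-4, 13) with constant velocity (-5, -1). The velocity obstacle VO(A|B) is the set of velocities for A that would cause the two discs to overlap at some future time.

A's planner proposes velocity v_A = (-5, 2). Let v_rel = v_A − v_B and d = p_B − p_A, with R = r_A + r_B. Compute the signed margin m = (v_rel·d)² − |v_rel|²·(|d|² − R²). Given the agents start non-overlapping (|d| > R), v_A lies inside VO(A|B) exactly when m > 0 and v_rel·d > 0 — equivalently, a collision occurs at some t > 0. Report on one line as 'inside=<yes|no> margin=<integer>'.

d = (-4, 15),  |d|² = 241;  R = 2+5 = 7,  c = 241−7² = 192
v_rel = (0, 3),  |v_rel|² = 9;  v_rel·d = (0)·(-4) + (3)·(15) = 45
9·t² − 90·t + 192 = 0  ⇒  m = 45² − 9·192 = 297
m = 297 > 0,  v_rel·d = 45 > 0  ⇒  inside

inside=yes margin=297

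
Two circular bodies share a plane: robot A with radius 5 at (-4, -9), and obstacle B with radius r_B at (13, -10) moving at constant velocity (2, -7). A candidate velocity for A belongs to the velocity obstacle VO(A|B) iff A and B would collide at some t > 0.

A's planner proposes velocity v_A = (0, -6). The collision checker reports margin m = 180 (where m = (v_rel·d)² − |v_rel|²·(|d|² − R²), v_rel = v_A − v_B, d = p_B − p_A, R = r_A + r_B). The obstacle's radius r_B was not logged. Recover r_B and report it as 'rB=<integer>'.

m = 180
d = (17, -1);  v_rel = (-2, 1),  |v_rel|² = 5
v_rel×d = (-2)·(-1) − (1)·(17) = -15
since m = R²·5 − (-15)²:  R² = (225 + 180) / 5 = 81
R = √81 = 9  ⇒  r_B = 9 − 5 = 4

rB=4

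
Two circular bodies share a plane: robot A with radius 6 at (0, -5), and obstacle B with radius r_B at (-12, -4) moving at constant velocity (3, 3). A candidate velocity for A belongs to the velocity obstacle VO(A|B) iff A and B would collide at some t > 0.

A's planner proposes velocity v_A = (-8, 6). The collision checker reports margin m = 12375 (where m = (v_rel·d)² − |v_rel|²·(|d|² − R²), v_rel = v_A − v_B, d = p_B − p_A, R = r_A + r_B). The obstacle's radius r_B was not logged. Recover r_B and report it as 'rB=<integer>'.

m = 12375
d = (-12, 1);  v_rel = (-11, 3),  |v_rel|² = 130
v_rel×d = (-11)·(1) − (3)·(-12) = 25
since m = R²·130 − 25²:  R² = (625 + 12375) / 130 = 100
R = √100 = 10  ⇒  r_B = 10 − 6 = 4

rB=4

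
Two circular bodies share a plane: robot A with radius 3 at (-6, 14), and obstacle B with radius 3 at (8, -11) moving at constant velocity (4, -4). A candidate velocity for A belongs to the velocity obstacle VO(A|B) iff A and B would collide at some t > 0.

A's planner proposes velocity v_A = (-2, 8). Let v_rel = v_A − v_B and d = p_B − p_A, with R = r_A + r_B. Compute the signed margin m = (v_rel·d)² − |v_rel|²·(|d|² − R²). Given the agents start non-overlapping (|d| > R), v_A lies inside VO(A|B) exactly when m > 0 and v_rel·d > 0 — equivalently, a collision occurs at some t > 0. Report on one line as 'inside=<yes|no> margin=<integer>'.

d = (14, -25),  |d|² = 821;  R = 3+3 = 6,  c = 821−6² = 785
v_rel = (-6, 12),  |v_rel|² = 180;  v_rel·d = (-6)·(14) + (12)·(-25) = -384
180·t² + 768·t + 785 = 0  ⇒  m = (-384)² − 180·785 = 6156
m = 6156 > 0,  v_rel·d = -384 < 0  ⇒  outside

inside=no margin=6156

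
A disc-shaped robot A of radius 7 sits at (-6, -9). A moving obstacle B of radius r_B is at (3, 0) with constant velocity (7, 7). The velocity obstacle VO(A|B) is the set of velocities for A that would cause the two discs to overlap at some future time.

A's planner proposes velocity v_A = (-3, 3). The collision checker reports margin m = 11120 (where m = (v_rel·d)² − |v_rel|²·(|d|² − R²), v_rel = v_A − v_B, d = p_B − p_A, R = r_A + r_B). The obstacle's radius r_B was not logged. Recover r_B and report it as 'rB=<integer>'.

m = 11120
d = (9, 9);  v_rel = (-10, -4),  |v_rel|² = 116
v_rel×d = (-10)·(9) − (-4)·(9) = -54
since m = R²·116 − (-54)²:  R² = (2916 + 11120) / 116 = 121
R = √121 = 11  ⇒  r_B = 11 − 7 = 4

rB=4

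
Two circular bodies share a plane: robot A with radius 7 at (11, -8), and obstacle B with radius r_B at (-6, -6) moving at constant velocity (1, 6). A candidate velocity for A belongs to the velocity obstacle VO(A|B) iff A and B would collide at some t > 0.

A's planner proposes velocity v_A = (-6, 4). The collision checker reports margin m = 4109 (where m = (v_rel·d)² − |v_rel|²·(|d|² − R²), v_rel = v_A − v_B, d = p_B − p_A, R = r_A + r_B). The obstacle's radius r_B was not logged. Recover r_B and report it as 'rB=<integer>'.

m = 4109
d = (-17, 2);  v_rel = (-7, -2),  |v_rel|² = 53
v_rel×d = (-7)·(2) − (-2)·(-17) = -48
since m = R²·53 − (-48)²:  R² = (2304 + 4109) / 53 = 121
R = √121 = 11  ⇒  r_B = 11 − 7 = 4

rB=4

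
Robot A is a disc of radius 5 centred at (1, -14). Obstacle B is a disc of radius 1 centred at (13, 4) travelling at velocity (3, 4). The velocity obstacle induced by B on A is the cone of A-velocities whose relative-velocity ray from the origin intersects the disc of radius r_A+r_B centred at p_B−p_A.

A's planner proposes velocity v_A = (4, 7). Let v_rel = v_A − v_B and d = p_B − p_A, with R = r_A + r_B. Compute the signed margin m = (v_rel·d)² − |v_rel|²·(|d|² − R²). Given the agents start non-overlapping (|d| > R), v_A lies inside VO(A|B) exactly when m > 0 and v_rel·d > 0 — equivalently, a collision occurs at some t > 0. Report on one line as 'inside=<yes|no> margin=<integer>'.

d = (12, 18),  |d|² = 468;  R = 5+1 = 6,  c = 468−6² = 432
v_rel = (1, 3),  |v_rel|² = 10;  v_rel·d = (1)·(12) + (3)·(18) = 66
10·t² − 132·t + 432 = 0  ⇒  m = 66² − 10·432 = 36
m = 36 > 0,  v_rel·d = 66 > 0  ⇒  inside

inside=yes margin=36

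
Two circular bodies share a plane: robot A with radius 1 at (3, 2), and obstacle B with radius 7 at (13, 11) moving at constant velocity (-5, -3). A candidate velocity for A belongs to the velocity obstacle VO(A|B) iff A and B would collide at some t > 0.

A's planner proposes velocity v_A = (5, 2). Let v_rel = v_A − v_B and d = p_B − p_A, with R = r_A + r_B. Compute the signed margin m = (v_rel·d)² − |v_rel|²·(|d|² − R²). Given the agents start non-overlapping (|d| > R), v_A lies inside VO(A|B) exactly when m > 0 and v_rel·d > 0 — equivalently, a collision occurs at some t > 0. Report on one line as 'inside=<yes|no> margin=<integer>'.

d = (10, 9),  |d|² = 181;  R = 1+7 = 8,  c = 181−8² = 117
v_rel = (10, 5),  |v_rel|² = 125;  v_rel·d = (10)·(10) + (5)·(9) = 145
125·t² − 290·t + 117 = 0  ⇒  m = 145² − 125·117 = 6400
m = 6400 > 0,  v_rel·d = 145 > 0  ⇒  inside

inside=yes margin=6400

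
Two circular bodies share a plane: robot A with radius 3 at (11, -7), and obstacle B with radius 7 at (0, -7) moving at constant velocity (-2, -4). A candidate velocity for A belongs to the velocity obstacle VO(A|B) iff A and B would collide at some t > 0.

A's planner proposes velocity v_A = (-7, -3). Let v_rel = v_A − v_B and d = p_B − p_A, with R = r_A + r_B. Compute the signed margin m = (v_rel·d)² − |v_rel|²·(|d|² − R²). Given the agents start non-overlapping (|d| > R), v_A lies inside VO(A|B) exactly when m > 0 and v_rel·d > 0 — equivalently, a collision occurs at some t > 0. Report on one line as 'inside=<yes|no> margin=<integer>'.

d = (-11, 0),  |d|² = 121;  R = 3+7 = 10,  c = 121−10² = 21
v_rel = (-5, 1),  |v_rel|² = 26;  v_rel·d = (-5)·(-11) + (1)·(0) = 55
26·t² − 110·t + 21 = 0  ⇒  m = 55² − 26·21 = 2479
m = 2479 > 0,  v_rel·d = 55 > 0  ⇒  inside

inside=yes margin=2479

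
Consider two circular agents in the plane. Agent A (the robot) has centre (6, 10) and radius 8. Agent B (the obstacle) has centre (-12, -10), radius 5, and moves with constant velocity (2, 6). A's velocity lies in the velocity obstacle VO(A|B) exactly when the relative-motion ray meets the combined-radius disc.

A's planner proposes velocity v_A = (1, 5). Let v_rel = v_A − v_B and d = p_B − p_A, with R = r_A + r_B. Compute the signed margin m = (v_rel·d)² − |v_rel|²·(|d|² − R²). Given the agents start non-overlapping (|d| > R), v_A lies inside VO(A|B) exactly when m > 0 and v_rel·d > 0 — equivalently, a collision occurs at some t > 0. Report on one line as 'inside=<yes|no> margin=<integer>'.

d = (-18, -20),  |d|² = 724;  R = 8+5 = 13,  c = 724−13² = 555
v_rel = (-1, -1),  |v_rel|² = 2;  v_rel·d = (-1)·(-18) + (-1)·(-20) = 38
2·t² − 76·t + 555 = 0  ⇒  m = 38² − 2·555 = 334
m = 334 > 0,  v_rel·d = 38 > 0  ⇒  inside

inside=yes margin=334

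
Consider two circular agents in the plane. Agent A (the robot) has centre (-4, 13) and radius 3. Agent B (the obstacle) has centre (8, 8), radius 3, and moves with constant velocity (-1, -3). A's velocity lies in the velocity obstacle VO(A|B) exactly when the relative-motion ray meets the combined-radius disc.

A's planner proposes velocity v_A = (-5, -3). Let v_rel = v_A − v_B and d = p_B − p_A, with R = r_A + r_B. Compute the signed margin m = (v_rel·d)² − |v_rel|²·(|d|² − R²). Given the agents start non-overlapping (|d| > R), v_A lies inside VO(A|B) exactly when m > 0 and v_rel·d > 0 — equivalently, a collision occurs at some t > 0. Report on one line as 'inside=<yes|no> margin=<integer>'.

d = (12, -5),  |d|² = 169;  R = 3+3 = 6,  c = 169−6² = 133
v_rel = (-4, 0),  |v_rel|² = 16;  v_rel·d = (-4)·(12) + (0)·(-5) = -48
16·t² + 96·t + 133 = 0  ⇒  m = (-48)² − 16·133 = 176
m = 176 > 0,  v_rel·d = -48 < 0  ⇒  outside

inside=no margin=176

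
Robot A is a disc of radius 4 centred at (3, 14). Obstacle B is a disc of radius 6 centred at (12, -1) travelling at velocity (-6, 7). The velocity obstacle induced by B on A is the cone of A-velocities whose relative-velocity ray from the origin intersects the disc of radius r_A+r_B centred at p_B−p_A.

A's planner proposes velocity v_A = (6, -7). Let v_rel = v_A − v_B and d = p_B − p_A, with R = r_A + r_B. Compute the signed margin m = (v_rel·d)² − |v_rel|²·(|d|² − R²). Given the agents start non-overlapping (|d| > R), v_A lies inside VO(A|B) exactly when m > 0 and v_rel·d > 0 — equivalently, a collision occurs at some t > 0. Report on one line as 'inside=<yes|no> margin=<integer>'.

d = (9, -15),  |d|² = 306;  R = 4+6 = 10,  c = 306−10² = 206
v_rel = (12, -14),  |v_rel|² = 340;  v_rel·d = (12)·(9) + (-14)·(-15) = 318
340·t² − 636·t + 206 = 0  ⇒  m = 318² − 340·206 = 31084
m = 31084 > 0,  v_rel·d = 318 > 0  ⇒  inside

inside=yes margin=31084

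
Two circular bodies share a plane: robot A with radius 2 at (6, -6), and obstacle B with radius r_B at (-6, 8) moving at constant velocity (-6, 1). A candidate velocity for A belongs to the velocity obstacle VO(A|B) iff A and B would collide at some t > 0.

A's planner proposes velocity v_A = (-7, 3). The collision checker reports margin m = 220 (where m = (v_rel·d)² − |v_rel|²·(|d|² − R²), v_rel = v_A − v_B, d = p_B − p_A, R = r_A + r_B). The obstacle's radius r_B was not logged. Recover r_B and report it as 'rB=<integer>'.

m = 220
d = (-12, 14);  v_rel = (-1, 2),  |v_rel|² = 5
v_rel×d = (-1)·(14) − (2)·(-12) = 10
since m = R²·5 − 10²:  R² = (100 + 220) / 5 = 64
R = √64 = 8  ⇒  r_B = 8 − 2 = 6

rB=6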